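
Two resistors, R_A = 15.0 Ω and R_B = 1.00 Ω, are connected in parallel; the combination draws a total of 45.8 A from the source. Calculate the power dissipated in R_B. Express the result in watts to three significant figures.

Only the total current is stated, so first find the parallel equivalent to get the voltage across the combination.
1/R_eq = 1/15.0 + 1/1.00 ⇒ R_eq = 0.9375 Ω
V = I_total × R_eq = 45.80 × 0.9375 = 42.94 V
P_R_B = V² / R_B = (42.94)² / 1.00 = 1844 W

1840 W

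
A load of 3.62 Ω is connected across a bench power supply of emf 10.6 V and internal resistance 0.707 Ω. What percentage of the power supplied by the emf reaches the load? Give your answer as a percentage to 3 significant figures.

η = P_load/(P_load+P_int) = I²R/(I²R+I²r) = R/(R+r) — the I² cancels for series elements.
η = R / (R + r) = 3.62 / (3.62 + 0.707) = 0.8366

83.7 %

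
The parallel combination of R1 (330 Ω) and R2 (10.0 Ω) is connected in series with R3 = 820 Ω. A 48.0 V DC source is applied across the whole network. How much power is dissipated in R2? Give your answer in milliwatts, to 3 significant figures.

Collapse the R1‖R2 pair into one equivalent R_p; then R_p and R3 form a series string.
R_p = (330×10.0)/(330+10.0) = 9.706 Ω
R_total = R_p + 820 = 9.706 + 820 = 829.7 Ω
I = V / R_total = 48.0 / 829.7 = 0.05785 A
Voltage across the parallel pair: V_p = I × R_p = 0.05785 × 9.706 = 0.5615 V
R2 has V_p across it, so P = V_p²/R2.
P_R2 = (0.5615)² / 10.0 = 0.03153 W

31.5 mW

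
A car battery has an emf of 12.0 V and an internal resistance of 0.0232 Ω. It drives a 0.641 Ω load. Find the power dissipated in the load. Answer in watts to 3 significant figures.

The internal resistance and the load are in series, so the same I flows through both; get I from ε/(r+R), then I²R for the load.
I = ε / (r + R) = 12.0 / (0.0232 + 0.641) = 18.07 A
P_load = I² R = (18.07)² × 0.641 = 209.2 W

209 W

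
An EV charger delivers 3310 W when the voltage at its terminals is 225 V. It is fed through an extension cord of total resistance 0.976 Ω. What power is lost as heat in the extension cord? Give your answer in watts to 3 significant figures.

The extension cord and load are in series, so the same current flows in both; the loss is I²R_line.
I = P / V = 3310 / 225 = 14.71 A through the extension cord.
P_line = I² R_line = (14.71)² × 0.976 = 211.2 W

211 W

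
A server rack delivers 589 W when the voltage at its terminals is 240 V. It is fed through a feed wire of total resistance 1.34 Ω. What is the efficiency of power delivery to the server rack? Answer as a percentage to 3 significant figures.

I = P / V = 589 / 240 = 2.454 A through the feed wire.
P_line = I² R_line = (2.454)² × 1.34 = 8.071 W
P_source = P_load + P_line = 589.0 + 8.071 = 597.1 W
η = P_load / P_source = 589.0 / 597.1 = 0.9865

98.6 %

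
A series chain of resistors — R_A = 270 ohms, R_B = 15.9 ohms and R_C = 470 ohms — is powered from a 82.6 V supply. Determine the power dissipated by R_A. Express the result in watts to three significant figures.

3.22 W

In a series string the same current flows through every resistor — find that current, then P = I²R for the one we want.
R_total = 270 + 15.9 + 470 = 755.9 Ω
I = V / R_total = 82.6 / 755.9 = 0.1093 A
P_R_A = I² × R_A = (0.1093)² × 270 = 3.224 W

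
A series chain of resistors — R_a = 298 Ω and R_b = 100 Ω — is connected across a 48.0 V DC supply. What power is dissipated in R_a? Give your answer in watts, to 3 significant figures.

4.33 W

Every series element carries the same I. Get I from the total resistance, then P = I² × R_a.
R_total = 298 + 100 = 398.0 Ω
I = V / R_total = 48.0 / 398.0 = 0.1206 A
P_R_a = I² × R_a = (0.1206)² × 298 = 4.334 W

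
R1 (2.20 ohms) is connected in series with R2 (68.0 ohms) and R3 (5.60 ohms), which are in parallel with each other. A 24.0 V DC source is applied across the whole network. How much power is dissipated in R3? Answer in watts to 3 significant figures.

Collapse R2‖R3 to a single equivalent, reducing the network to two series elements.
R_p = (68.0×5.60)/(68.0+5.60) = 5.174 Ω
R_total = 2.20 + 5.174 = 7.374 Ω
I = V / R_total = 24.0 / 7.374 = 3.255 A
Voltage across the parallel pair: V_p = I × R_p = 3.255 × 5.174 = 16.84 V
With V_p across R3, its power is V_p²/R3.
P_R3 = (16.84)² / 5.60 = 50.64 W

50.6 W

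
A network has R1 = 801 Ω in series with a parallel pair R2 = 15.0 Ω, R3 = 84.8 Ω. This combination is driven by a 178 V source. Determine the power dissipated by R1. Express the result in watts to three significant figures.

Replace R2 and R3 with their parallel equivalent so the circuit becomes R1 in series with R_p.
R_p = (15.0×84.8)/(15.0+84.8) = 12.75 Ω
R_total = 801 + 12.75 = 813.7 Ω
I = V / R_total = 178 / 813.7 = 0.2187 A
R1 is in the main series path, so its power is I²R1.
P_R1 = (0.2187)² × 801 = 38.33 W

38.3 W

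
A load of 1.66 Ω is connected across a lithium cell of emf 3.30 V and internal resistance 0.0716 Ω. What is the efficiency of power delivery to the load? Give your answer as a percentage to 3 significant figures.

Efficiency is P_load / P_total. With a series r and R sharing the same I, P = I²R for each, so η = R/(R+r).
η = R / (R + r) = 1.66 / (1.66 + 0.0716) = 0.9587

95.9 %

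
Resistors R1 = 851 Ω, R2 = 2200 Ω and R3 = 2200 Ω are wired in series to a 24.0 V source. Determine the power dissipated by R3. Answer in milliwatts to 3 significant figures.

46.0 mW

In a series string the same current flows through every resistor — find that current, then P = I²R for the one we want.
R_total = 851 + 2200 + 2200 = 5251 Ω
I = V / R_total = 24.0 / 5251 = 0.004571 A
P_R3 = I² × R3 = (0.004571)² × 2200 = 0.04596 W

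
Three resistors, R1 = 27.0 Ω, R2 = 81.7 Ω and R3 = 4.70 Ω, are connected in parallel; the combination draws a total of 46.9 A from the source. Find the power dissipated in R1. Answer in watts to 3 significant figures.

The branches share the same voltage, but only the total current is given — find V from the equivalent resistance first.
1/R_eq = 1/27.0 + 1/81.7 + 1/4.70 ⇒ R_eq = 3.816 Ω
V = I_total × R_eq = 46.90 × 3.816 = 179.0 V
P_R1 = V² / R1 = (179.0)² / 27.0 = 1186 W

1190 W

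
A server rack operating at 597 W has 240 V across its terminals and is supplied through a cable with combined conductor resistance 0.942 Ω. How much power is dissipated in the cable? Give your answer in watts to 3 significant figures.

The cable is a series resistance carrying the load current; its dissipation is I²R_line.
I = P / V = 597 / 240 = 2.487 A through the cable.
P_line = I² R_line = (2.487)² × 0.942 = 5.829 W

5.83 W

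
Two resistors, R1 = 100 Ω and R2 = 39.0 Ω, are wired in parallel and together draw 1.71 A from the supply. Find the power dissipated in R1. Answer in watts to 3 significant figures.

The branches share the same voltage, but only the total current is given — find V from the equivalent resistance first.
1/R_eq = 1/100 + 1/39.0 ⇒ R_eq = 28.06 Ω
V = I_total × R_eq = 1.710 × 28.06 = 47.98 V
P_R1 = V² / R1 = (47.98)² / 100 = 23.02 W

23.0 W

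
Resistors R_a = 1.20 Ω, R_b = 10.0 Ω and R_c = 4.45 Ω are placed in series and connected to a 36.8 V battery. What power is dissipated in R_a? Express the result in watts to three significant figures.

6.64 W

Since the resistors are in series they all carry the loop current I = V/R_total; the power in any one is I²R.
R_total = 1.20 + 10.0 + 4.45 = 15.65 Ω
I = V / R_total = 36.8 / 15.65 = 2.351 A
P_R_a = I² × R_a = (2.351)² × 1.20 = 6.635 W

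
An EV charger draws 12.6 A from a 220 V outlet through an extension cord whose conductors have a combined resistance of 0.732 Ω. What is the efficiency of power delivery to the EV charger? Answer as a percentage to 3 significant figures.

95.8 %

The extension cord carries the full 12.6 A.
P_line = I² R_line = (12.60)² × 0.732 = 116.2 W
P_source = V I = 220 × 12.60 = 2772 W; P_load = 2656 W
η = P_load / P_source = 2656 / 2772 = 0.9581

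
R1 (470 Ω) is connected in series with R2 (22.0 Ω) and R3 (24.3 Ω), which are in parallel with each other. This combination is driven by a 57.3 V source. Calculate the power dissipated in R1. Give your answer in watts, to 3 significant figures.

Collapse R2‖R3 to a single equivalent, reducing the network to two series elements.
R_p = (22.0×24.3)/(22.0+24.3) = 11.55 Ω
R_total = 470 + 11.55 = 481.5 Ω
I = V / R_total = 57.3 / 481.5 = 0.1190 A
The full supply current passes through R1: P = I²R.
P_R1 = (0.1190)² × 470 = 6.655 W

6.65 W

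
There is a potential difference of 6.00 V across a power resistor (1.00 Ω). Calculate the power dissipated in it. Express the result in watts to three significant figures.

V and R are stated; P = V²/R avoids computing the current.
P = (6.00 V)² / 1.00 Ω = 36.00 W

36.0 W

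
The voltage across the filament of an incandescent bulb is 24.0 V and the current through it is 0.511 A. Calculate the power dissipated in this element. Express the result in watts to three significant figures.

12.3 W

Both the voltage across and the current through the element are known, so P = V I applies directly.
P = 24.0 V × 0.5110 A = 12.26 W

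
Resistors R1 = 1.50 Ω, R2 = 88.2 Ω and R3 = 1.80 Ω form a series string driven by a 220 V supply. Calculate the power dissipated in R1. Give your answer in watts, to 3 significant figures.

The current is common to all series resistors; compute it, then apply P = I²R for the target.
R_total = 1.50 + 88.2 + 1.80 = 91.50 Ω
I = V / R_total = 220 / 91.50 = 2.404 A
P_R1 = I² × R1 = (2.404)² × 1.50 = 8.672 W

8.67 W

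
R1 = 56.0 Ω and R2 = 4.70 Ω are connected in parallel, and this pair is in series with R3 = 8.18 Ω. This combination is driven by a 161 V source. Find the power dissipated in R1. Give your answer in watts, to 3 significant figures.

First find R_p for the parallel pair, then treat R_p + R3 as a series loop.
R_p = (56.0×4.70)/(56.0+4.70) = 4.336 Ω
R_total = R_p + 8.18 = 4.336 + 8.18 = 12.52 Ω
I = V / R_total = 161 / 12.52 = 12.86 A
Voltage across the parallel pair: V_p = I × R_p = 12.86 × 4.336 = 55.78 V
R1 sits across V_p; its power is V_p²/R.
P_R1 = (55.78)² / 56.0 = 55.55 W

55.6 W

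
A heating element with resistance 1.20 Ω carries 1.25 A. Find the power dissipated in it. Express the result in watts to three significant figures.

1.88 W

Knowing I and R, the power is just I²R — no need to find V first.
P = (1.250 A)² × 1.20 Ω = 1.875 W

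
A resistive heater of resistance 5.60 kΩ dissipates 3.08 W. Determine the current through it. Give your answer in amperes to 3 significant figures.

0.0235 A

From P = V I = I²R = V²/R, with the two given quantities we get I = √(P / R).
I = √(3.08 / 5600) = 0.02345 A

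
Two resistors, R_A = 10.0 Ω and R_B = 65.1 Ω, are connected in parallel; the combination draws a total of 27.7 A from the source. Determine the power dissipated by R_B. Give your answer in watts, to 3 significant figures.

886 W

Only the total current is stated, so first find the parallel equivalent to get the voltage across the combination.
1/R_eq = 1/10.0 + 1/65.1 ⇒ R_eq = 8.668 Ω
V = I_total × R_eq = 27.70 × 8.668 = 240.1 V
P_R_B = V² / R_B = (240.1)² / 65.1 = 885.6 W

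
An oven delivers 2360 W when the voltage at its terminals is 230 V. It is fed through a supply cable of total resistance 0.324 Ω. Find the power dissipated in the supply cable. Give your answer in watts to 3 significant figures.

34.1 W

The supply cable and load are in series, so the same current flows in both; the loss is I²R_line.
I = P / V = 2360 / 230 = 10.26 A through the supply cable.
P_line = I² R_line = (10.26)² × 0.324 = 34.11 W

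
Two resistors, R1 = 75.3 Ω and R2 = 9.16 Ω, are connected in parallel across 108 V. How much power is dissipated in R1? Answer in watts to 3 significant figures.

155 W

The supply voltage appears across each parallel branch — just use P = V²/R1.
P_R1 = V² / R1 = (108)² / 75.3 Ω = 154.9 W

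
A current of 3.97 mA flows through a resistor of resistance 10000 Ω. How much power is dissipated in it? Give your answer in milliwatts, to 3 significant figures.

158 mW

With I and R stated, P = I²R applies in one step.
P = (0.003970 A)² × 10000 Ω = 0.1576 W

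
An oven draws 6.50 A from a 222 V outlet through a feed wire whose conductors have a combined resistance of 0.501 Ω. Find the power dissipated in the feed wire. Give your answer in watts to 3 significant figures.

The feed wire is a series resistance carrying the load current; its dissipation is I²R_line.
The feed wire carries the full 6.50 A.
P_line = I² R_line = (6.500)² × 0.501 = 21.17 W

21.2 W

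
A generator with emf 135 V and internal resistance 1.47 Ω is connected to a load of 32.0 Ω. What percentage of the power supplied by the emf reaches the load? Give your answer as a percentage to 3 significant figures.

95.6 %

Efficiency is P_load / P_total. With a series r and R sharing the same I, P = I²R for each, so η = R/(R+r).
η = R / (R + r) = 32.0 / (32.0 + 1.47) = 0.9561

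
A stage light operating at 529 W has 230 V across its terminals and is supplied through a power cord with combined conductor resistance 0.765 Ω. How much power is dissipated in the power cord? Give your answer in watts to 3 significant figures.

4.05 W

Only the current and the line resistance are needed for the I²R loss.
I = P / V = 529 / 230 = 2.300 A through the power cord.
P_line = I² R_line = (2.300)² × 0.765 = 4.047 W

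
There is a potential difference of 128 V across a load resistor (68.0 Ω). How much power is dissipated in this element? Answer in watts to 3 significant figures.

V and R are stated; P = V²/R avoids computing the current.
P = (128 V)² / 68.0 Ω = 240.9 W

241 W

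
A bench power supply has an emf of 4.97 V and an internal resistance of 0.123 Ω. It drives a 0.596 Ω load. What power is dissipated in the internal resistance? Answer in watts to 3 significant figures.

5.88 W

r is in series with the load, so it carries the full circuit current — the loss in it is I²r.
I = ε / (r + R) = 4.97 / (0.123 + 0.596) = 6.912 A
P_int = I² r = (6.912)² × 0.123 = 5.877 W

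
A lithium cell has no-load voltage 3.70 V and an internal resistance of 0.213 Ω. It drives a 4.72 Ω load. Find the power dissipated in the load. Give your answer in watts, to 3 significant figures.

2.66 W

With r and R in series, I = ε/(r+R); the load dissipates I²R.
I = ε / (r + R) = 3.70 / (0.213 + 4.72) = 0.7501 A
P_load = I² R = (0.7501)² × 4.72 = 2.655 W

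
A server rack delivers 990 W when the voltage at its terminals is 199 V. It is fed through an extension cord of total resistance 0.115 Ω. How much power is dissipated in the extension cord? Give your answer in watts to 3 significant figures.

Line loss is just I²R for the cable — we know both I and R_line directly.
I = P / V = 990 / 199 = 4.975 A through the extension cord.
P_line = I² R_line = (4.975)² × 0.115 = 2.846 W

2.85 W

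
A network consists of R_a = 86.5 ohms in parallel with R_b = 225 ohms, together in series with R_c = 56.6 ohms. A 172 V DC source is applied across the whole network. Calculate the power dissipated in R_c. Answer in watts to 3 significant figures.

118 W

Reduce the parallel combination to a single R_p; the circuit then becomes R_p in series with the remaining resistor.
R_p = (86.5×225)/(86.5+225) = 62.48 Ω
R_total = R_p + 56.6 = 62.48 + 56.6 = 119.1 Ω
I = V / R_total = 172 / 119.1 = 1.444 A
R_c carries the full series current, so P = I²R.
P_R_c = (1.444)² × 56.6 = 118.1 W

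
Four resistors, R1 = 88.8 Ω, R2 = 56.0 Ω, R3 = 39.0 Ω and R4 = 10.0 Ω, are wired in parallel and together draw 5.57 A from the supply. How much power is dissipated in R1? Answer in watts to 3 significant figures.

Parallel branches share V, not I — compute V via R_eq, then use V²/R for the target branch.
1/R_eq = 1/88.8 + 1/56.0 + 1/39.0 + 1/10.0 ⇒ R_eq = 6.462 Ω
V = I_total × R_eq = 5.570 × 6.462 = 35.99 V
P_R1 = V² / R1 = (35.99)² / 88.8 = 14.59 W

14.6 W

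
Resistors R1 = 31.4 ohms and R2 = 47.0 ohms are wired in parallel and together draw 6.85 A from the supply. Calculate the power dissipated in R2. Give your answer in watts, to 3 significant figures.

354 W

Parallel branches share V, not I — compute V via R_eq, then use V²/R for the target branch.
1/R_eq = 1/31.4 + 1/47.0 ⇒ R_eq = 18.82 Ω
V = I_total × R_eq = 6.850 × 18.82 = 128.9 V
P_R2 = V² / R2 = (128.9)² / 47.0 = 353.8 W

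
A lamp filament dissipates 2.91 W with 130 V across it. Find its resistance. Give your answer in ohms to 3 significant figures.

Inverting the appropriate power form: R = V² / P.
R = (130)² / 2.91 = 5808 Ω

5810 Ω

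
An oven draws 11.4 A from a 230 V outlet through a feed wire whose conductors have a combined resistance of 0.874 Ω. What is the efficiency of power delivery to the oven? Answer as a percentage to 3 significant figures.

95.7 %

The feed wire carries the full 11.4 A.
P_line = I² R_line = (11.40)² × 0.874 = 113.6 W
P_source = V I = 230 × 11.40 = 2622 W; P_load = 2508 W
η = P_load / P_source = 2508 / 2622 = 0.9567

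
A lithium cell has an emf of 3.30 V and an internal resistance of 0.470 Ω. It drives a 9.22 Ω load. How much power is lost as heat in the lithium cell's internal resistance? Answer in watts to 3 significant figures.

0.0545 W

Internal loss is I²r, with I set by the total series resistance r+R.
I = ε / (r + R) = 3.30 / (0.470 + 9.22) = 0.3406 A
P_int = I² r = (0.3406)² × 0.470 = 0.05451 W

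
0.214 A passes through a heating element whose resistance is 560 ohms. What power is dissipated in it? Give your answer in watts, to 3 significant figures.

25.6 W

With I and R stated, P = I²R applies in one step.
P = (0.2140 A)² × 560 Ω = 25.65 W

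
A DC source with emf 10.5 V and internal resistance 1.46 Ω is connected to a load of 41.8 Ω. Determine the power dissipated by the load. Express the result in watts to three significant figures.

With r and R in series, I = ε/(r+R); the load dissipates I²R.
I = ε / (r + R) = 10.5 / (1.46 + 41.8) = 0.2427 A
P_load = I² R = (0.2427)² × 41.8 = 2.463 W

2.46 W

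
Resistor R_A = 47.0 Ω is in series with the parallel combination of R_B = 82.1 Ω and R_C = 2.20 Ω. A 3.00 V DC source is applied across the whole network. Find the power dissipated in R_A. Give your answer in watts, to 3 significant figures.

0.175 W

First combine the parallel branches into one equivalent R_p, then R_A + R_p is a series pair.
R_p = (82.1×2.20)/(82.1+2.20) = 2.143 Ω
R_total = 47.0 + 2.143 = 49.14 Ω
I = V / R_total = 3.00 / 49.14 = 0.06105 A
R_A is in the main series path, so its power is I²R_A.
P_R_A = (0.06105)² × 47.0 = 0.1752 W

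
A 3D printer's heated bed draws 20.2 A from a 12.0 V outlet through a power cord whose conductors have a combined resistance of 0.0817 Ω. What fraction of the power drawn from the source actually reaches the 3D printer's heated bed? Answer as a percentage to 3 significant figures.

86.2 %

The power cord carries the full 20.2 A.
P_line = I² R_line = (20.20)² × 0.0817 = 33.34 W
P_source = V I = 12.0 × 20.20 = 242.4 W; P_load = 209.1 W
η = P_load / P_source = 209.1 / 242.4 = 0.8625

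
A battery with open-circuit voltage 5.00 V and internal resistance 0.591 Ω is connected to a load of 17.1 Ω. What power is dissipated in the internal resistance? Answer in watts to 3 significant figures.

Internal loss is I²r, with I set by the total series resistance r+R.
I = ε / (r + R) = 5.00 / (0.591 + 17.1) = 0.2826 A
P_int = I² r = (0.2826)² × 0.591 = 0.04721 W

0.0472 W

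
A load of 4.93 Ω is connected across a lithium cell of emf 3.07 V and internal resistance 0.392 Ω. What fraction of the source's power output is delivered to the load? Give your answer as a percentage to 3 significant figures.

92.6 %

Efficiency is P_load / P_total. With a series r and R sharing the same I, P = I²R for each, so η = R/(R+r).
η = R / (R + r) = 4.93 / (4.93 + 0.392) = 0.9263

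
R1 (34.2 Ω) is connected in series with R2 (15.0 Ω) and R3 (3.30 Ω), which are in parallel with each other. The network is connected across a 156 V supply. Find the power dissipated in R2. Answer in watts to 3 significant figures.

Reduce the parallel pair to R_p first; the network is then a simple series string.
R_p = (15.0×3.30)/(15.0+3.30) = 2.705 Ω
R_total = 34.2 + 2.705 = 36.90 Ω
I = V / R_total = 156 / 36.90 = 4.227 A
Voltage across the parallel pair: V_p = I × R_p = 4.227 × 2.705 = 11.43 V
With V_p across R2, its power is V_p²/R2.
P_R2 = (11.43)² / 15.0 = 8.716 W

8.72 W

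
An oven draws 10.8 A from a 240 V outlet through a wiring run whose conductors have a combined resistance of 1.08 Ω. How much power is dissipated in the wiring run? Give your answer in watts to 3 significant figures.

The wiring run is a series resistance carrying the load current; its dissipation is I²R_line.
The wiring run carries the full 10.8 A.
P_line = I² R_line = (10.80)² × 1.08 = 126.0 W

126 W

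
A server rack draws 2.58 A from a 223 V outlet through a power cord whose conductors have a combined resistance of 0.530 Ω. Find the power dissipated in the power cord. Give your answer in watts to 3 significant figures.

Only the current and the line resistance are needed for the I²R loss.
The power cord carries the full 2.58 A.
P_line = I² R_line = (2.580)² × 0.530 = 3.528 W

3.53 W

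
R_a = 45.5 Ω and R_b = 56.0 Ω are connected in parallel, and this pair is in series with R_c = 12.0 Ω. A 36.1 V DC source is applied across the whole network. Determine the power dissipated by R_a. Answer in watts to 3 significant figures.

13.1 W

Collapse the R_a‖R_b pair into one equivalent R_p; then R_p and R_c form a series string.
R_p = (45.5×56.0)/(45.5+56.0) = 25.10 Ω
R_total = R_p + 12.0 = 25.10 + 12.0 = 37.10 Ω
I = V / R_total = 36.1 / 37.10 = 0.9730 A
Voltage across the parallel pair: V_p = I × R_p = 0.9730 × 25.10 = 24.42 V
R_a has V_p across it, so P = V_p²/R_a.
P_R_a = (24.42)² / 45.5 = 13.11 W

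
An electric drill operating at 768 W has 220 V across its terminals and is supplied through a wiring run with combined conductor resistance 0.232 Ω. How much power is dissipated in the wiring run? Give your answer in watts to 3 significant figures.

2.83 W

The wiring run is a series resistance carrying the load current; its dissipation is I²R_line.
I = P / V = 768 / 220 = 3.491 A through the wiring run.
P_line = I² R_line = (3.491)² × 0.232 = 2.827 W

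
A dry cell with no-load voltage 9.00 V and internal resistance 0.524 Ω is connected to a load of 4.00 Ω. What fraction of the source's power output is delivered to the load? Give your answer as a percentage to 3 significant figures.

88.4 %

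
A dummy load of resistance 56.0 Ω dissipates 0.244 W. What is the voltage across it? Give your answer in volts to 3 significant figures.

3.70 V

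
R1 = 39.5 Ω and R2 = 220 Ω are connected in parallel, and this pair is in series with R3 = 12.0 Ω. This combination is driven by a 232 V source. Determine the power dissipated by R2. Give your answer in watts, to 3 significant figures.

133 W

First find R_p for the parallel pair, then treat R_p + R3 as a series loop.
R_p = (39.5×220)/(39.5+220) = 33.49 Ω
R_total = R_p + 12.0 = 33.49 + 12.0 = 45.49 Ω
I = V / R_total = 232 / 45.49 = 5.100 A
Voltage across the parallel pair: V_p = I × R_p = 5.100 × 33.49 = 170.8 V
R2 sits across V_p; its power is V_p²/R.
P_R2 = (170.8)² / 220 = 132.6 W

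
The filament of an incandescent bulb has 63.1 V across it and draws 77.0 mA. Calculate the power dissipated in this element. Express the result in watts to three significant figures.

With V and I both given, power follows immediately from P = V I.
P = 63.1 V × 0.07700 A = 4.859 W

4.86 W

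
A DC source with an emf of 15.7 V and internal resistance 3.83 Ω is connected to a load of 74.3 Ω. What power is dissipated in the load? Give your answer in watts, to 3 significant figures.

With r and R in series, I = ε/(r+R); the load dissipates I²R.
I = ε / (r + R) = 15.7 / (3.83 + 74.3) = 0.2009 A
P_load = I² R = (0.2009)² × 74.3 = 3.000 W

3.00 W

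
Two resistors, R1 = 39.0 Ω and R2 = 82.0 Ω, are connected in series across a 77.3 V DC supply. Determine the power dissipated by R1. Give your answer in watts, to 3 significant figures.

15.9 W

The current is common to all series resistors; compute it, then apply P = I²R for the target.
R_total = 39.0 + 82.0 = 121.0 Ω
I = V / R_total = 77.3 / 121.0 = 0.6388 A
P_R1 = I² × R1 = (0.6388)² × 39.0 = 15.92 W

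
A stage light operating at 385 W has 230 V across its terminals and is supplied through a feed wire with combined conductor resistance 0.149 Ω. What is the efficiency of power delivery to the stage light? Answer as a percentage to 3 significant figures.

I = P / V = 385 / 230 = 1.674 A through the feed wire.
P_line = I² R_line = (1.674)² × 0.149 = 0.4175 W
P_source = P_load + P_line = 385.0 + 0.4175 = 385.4 W
η = P_load / P_source = 385.0 / 385.4 = 0.9989

99.9 %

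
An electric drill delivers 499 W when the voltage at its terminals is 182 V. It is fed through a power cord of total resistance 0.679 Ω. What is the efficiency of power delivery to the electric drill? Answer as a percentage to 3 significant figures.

I = P / V = 499 / 182 = 2.742 A through the power cord.
P_line = I² R_line = (2.742)² × 0.679 = 5.104 W
P_source = P_load + P_line = 499.0 + 5.104 = 504.1 W
η = P_load / P_source = 499.0 / 504.1 = 0.9899

99.0 %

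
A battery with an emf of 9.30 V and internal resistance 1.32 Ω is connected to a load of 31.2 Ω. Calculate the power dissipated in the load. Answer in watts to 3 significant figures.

2.55 W

The internal resistance and the load are in series, so the same I flows through both; get I from ε/(r+R), then I²R for the load.
I = ε / (r + R) = 9.30 / (1.32 + 31.2) = 0.2860 A
P_load = I² R = (0.2860)² × 31.2 = 2.552 W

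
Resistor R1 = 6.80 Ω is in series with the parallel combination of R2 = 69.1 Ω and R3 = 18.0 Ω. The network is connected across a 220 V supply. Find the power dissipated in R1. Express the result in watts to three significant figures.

741 W

Replace R2 and R3 with their parallel equivalent so the circuit becomes R1 in series with R_p.
R_p = (69.1×18.0)/(69.1+18.0) = 14.28 Ω
R_total = 6.80 + 14.28 = 21.08 Ω
I = V / R_total = 220 / 21.08 = 10.44 A
The full supply current passes through R1: P = I²R.
P_R1 = (10.44)² × 6.80 = 740.6 W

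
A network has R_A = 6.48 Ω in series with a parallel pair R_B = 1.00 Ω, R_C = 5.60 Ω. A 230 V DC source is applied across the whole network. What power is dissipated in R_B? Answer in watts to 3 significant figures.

Reduce the parallel pair to R_p first; the network is then a simple series string.
R_p = (1.00×5.60)/(1.00+5.60) = 0.8485 Ω
R_total = 6.48 + 0.8485 = 7.328 Ω
I = V / R_total = 230 / 7.328 = 31.38 A
Voltage across the parallel pair: V_p = I × R_p = 31.38 × 0.8485 = 26.63 V
R_B is across V_p, so use P = V²/R for that branch.
P_R_B = (26.63)² / 1.00 = 709.1 W

709 W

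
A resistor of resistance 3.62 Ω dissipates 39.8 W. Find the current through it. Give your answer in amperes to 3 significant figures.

3.32 A

Inverting the appropriate power form: I = √(P / R).
I = √(39.8 / 3.62) = 3.316 A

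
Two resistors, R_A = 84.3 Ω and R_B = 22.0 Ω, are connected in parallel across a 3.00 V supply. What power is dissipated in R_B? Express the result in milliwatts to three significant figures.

409 mW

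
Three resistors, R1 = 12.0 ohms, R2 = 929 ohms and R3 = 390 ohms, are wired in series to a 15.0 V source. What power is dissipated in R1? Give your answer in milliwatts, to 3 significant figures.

Since the resistors are in series they all carry the loop current I = V/R_total; the power in any one is I²R.
R_total = 12.0 + 929 + 390 = 1331 Ω
I = V / R_total = 15.0 / 1331 = 0.01127 A
P_R1 = I² × R1 = (0.01127)² × 12.0 = 0.001524 W

1.52 mW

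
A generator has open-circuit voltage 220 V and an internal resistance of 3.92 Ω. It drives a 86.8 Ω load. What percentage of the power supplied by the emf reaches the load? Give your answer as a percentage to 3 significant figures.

Both r and R carry the same current, so the power split is just the resistance split: η = R/(R+r).
η = R / (R + r) = 86.8 / (86.8 + 3.92) = 0.9568

95.7 %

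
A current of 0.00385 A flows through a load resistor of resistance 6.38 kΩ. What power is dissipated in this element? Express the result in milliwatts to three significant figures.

94.6 mW

The current through and the resistance of the element are both given; use P = I²R.
P = (0.003850 A)² × 6380 Ω = 0.09457 W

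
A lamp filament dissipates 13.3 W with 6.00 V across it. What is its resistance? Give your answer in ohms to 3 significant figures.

Inverting the appropriate power form: R = V² / P.
R = (6.00)² / 13.3 = 2.707 Ω

2.71 Ω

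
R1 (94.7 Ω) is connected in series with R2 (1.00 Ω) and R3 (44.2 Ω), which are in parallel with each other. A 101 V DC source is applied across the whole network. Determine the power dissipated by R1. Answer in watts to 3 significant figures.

First combine the parallel branches into one equivalent R_p, then R1 + R_p is a series pair.
R_p = (1.00×44.2)/(1.00+44.2) = 0.9779 Ω
R_total = 94.7 + 0.9779 = 95.68 Ω
I = V / R_total = 101 / 95.68 = 1.056 A
All the current flows through R1; use P = I²R.
P_R1 = (1.056)² × 94.7 = 105.5 W

106 W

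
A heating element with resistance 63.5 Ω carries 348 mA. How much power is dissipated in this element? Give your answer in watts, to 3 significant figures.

7.69 W

Knowing I and R, the power is just I²R — no need to find V first.
P = (0.3480 A)² × 63.5 Ω = 7.690 W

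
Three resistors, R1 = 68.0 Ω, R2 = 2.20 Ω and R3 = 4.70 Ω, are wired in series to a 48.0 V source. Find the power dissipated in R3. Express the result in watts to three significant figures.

1.93 W

The current is common to all series resistors; compute it, then apply P = I²R for the target.
R_total = 68.0 + 2.20 + 4.70 = 74.90 Ω
I = V / R_total = 48.0 / 74.90 = 0.6409 A
P_R3 = I² × R3 = (0.6409)² × 4.70 = 1.930 W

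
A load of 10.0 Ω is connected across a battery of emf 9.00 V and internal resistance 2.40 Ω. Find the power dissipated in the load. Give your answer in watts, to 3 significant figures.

Load and internal resistance form a series loop — compute the loop current, then the load power via I²R.
I = ε / (r + R) = 9.00 / (2.40 + 10.0) = 0.7258 A
P_load = I² R = (0.7258)² × 10.0 = 5.268 W

5.27 W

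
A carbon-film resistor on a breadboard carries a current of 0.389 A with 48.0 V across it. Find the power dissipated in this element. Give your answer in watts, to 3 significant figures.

18.7 W

V and I are known directly — P = V I, no intermediate step needed.
P = 48.0 V × 0.3890 A = 18.67 W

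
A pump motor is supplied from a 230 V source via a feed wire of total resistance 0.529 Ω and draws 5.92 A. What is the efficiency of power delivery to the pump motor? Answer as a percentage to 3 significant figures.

98.6 %

The feed wire carries the full 5.92 A.
P_line = I² R_line = (5.920)² × 0.529 = 18.54 W
P_source = V I = 230 × 5.920 = 1362 W; P_load = 1343 W
η = P_load / P_source = 1343 / 1362 = 0.9864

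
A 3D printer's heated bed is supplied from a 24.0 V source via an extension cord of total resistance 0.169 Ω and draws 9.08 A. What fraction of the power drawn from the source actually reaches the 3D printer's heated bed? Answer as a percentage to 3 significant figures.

93.6 %

The extension cord carries the full 9.08 A.
P_line = I² R_line = (9.080)² × 0.169 = 13.93 W
P_source = V I = 24.0 × 9.080 = 217.9 W; P_load = 204.0 W
η = P_load / P_source = 204.0 / 217.9 = 0.9361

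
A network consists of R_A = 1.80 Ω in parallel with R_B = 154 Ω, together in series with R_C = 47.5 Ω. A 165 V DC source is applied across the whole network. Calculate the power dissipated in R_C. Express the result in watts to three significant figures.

533 W

Reduce the parallel combination to a single R_p; the circuit then becomes R_p in series with the remaining resistor.
R_p = (1.80×154)/(1.80+154) = 1.779 Ω
R_total = R_p + 47.5 = 1.779 + 47.5 = 49.28 Ω
I = V / R_total = 165 / 49.28 = 3.348 A
All the supply current flows through R_C; use P = I²R_C.
P_R_C = (3.348)² × 47.5 = 532.5 W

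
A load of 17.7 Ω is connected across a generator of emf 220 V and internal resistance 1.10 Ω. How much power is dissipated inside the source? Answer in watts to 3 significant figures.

151 W

The internal resistance carries the same current as the load; P_int = I²r.
I = ε / (r + R) = 220 / (1.10 + 17.7) = 11.70 A
P_int = I² r = (11.70)² × 1.10 = 150.6 W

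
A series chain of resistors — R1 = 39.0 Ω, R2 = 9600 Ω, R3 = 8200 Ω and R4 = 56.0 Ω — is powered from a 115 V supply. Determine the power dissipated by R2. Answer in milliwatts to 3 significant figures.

396 mW

In a series string the same current flows through every resistor — find that current, then P = I²R for the one we want.
R_total = 39.0 + 9600 + 8200 + 56.0 = 17900 Ω
I = V / R_total = 115 / 17900 = 0.006426 A
P_R2 = I² × R2 = (0.006426)² × 9600 = 0.3965 W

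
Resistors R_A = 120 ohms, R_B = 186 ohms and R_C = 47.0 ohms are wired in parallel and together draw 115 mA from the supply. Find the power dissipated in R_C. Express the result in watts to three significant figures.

0.230 W

The branches share the same voltage, but only the total current is given — find V from the equivalent resistance first.
1/R_eq = 1/120 + 1/186 + 1/47.0 ⇒ R_eq = 28.58 Ω
V = I_total × R_eq = 0.1150 × 28.58 = 3.287 V
P_R_C = V² / R_C = (3.287)² / 47.0 = 0.2299 W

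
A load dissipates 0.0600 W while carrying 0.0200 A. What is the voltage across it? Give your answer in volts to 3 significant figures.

3.00 V

From P = V I = I²R = V²/R, with the two given quantities we get V = P / I.
V = 0.0600 / 0.02000 = 3.000 V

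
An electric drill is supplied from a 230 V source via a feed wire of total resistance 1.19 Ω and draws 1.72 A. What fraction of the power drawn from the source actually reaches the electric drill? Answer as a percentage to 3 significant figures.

The feed wire carries the full 1.72 A.
P_line = I² R_line = (1.720)² × 1.19 = 3.520 W
P_source = V I = 230 × 1.720 = 395.6 W; P_load = 392.1 W
η = P_load / P_source = 392.1 / 395.6 = 0.9911

99.1 %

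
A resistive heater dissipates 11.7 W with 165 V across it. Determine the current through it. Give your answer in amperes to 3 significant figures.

Inverting the appropriate power form: I = P / V.
I = 11.7 / 165 = 0.07091 A

0.0709 A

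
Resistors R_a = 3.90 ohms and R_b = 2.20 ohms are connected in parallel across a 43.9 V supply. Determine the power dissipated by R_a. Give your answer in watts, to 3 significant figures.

Parallel branches share the same voltage; P = V²/R gives the branch power in one step.
P_R_a = V² / R_a = (43.9)² / 3.90 Ω = 494.2 W

494 W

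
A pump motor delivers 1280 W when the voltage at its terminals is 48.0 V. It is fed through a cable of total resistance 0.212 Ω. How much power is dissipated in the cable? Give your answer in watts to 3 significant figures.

151 W

Line loss is just I²R for the cable — we know both I and R_line directly.
I = P / V = 1280 / 48.0 = 26.67 A through the cable.
P_line = I² R_line = (26.67)² × 0.212 = 150.8 W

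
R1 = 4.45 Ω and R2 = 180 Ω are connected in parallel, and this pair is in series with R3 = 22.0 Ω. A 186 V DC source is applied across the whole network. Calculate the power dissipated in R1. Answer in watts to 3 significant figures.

211 W

First find R_p for the parallel pair, then treat R_p + R3 as a series loop.
R_p = (4.45×180)/(4.45+180) = 4.343 Ω
R_total = R_p + 22.0 = 4.343 + 22.0 = 26.34 Ω
I = V / R_total = 186 / 26.34 = 7.061 A
Voltage across the parallel pair: V_p = I × R_p = 7.061 × 4.343 = 30.66 V
Use P = V²/R for R1 with V = V_p.
P_R1 = (30.66)² / 4.45 = 211.3 W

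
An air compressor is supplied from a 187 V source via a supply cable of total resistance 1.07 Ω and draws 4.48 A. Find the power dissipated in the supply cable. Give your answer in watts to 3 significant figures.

The supply cable is a series resistance carrying the load current; its dissipation is I²R_line.
The supply cable carries the full 4.48 A.
P_line = I² R_line = (4.480)² × 1.07 = 21.48 W

21.5 W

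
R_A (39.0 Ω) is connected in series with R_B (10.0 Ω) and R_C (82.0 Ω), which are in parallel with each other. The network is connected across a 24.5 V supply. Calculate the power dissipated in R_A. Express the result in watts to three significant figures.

Collapse R_B‖R_C to a single equivalent, reducing the network to two series elements.
R_p = (10.0×82.0)/(10.0+82.0) = 8.913 Ω
R_total = 39.0 + 8.913 = 47.91 Ω
I = V / R_total = 24.5 / 47.91 = 0.5113 A
R_A is in the main series path, so its power is I²R_A.
P_R_A = (0.5113)² × 39.0 = 10.20 W

10.2 W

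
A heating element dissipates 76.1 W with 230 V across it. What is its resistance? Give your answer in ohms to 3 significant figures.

The two known quantities fix the third via R = V² / P.
R = (230)² / 76.1 = 695.1 Ω

695 Ω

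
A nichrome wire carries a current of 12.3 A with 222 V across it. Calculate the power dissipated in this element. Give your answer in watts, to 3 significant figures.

Both the voltage across and the current through the element are known, so P = V I applies directly.
P = 222 V × 12.30 A = 2731 W

2730 W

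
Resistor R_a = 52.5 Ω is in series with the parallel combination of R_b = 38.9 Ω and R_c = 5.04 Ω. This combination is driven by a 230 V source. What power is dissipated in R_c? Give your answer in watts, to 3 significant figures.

64.4 W

Collapse R_b‖R_c to a single equivalent, reducing the network to two series elements.
R_p = (38.9×5.04)/(38.9+5.04) = 4.462 Ω
R_total = 52.5 + 4.462 = 56.96 Ω
I = V / R_total = 230 / 56.96 = 4.038 A
Voltage across the parallel pair: V_p = I × R_p = 4.038 × 4.462 = 18.02 V
R_c sees V_p directly, so P = V_p² / R_c.
P_R_c = (18.02)² / 5.04 = 64.40 W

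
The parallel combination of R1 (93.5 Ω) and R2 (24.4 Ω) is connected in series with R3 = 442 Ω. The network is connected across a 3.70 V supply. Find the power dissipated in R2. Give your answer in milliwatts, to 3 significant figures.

0.987 mW

Combine R1 and R2 into their parallel equivalent first, reducing the network to two series resistors.
R_p = (93.5×24.4)/(93.5+24.4) = 19.35 Ω
R_total = R_p + 442 = 19.35 + 442 = 461.4 Ω
I = V / R_total = 3.70 / 461.4 = 0.008020 A
Voltage across the parallel pair: V_p = I × R_p = 0.008020 × 19.35 = 0.1552 V
R2 has V_p across it, so P = V_p²/R2.
P_R2 = (0.1552)² / 24.4 = 0.0009870 W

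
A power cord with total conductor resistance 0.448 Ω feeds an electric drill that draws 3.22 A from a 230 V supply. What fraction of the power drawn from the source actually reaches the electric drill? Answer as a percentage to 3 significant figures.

The power cord carries the full 3.22 A.
P_line = I² R_line = (3.220)² × 0.448 = 4.645 W
P_source = V I = 230 × 3.220 = 740.6 W; P_load = 736.0 W
η = P_load / P_source = 736.0 / 740.6 = 0.9937

99.4 %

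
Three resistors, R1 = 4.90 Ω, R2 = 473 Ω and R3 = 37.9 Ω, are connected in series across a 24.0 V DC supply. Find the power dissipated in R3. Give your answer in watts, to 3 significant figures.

0.0821 W

Every series element carries the same I. Get I from the total resistance, then P = I² × R3.
R_total = 4.90 + 473 + 37.9 = 515.8 Ω
I = V / R_total = 24.0 / 515.8 = 0.04653 A
P_R3 = I² × R3 = (0.04653)² × 37.9 = 0.08205 W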